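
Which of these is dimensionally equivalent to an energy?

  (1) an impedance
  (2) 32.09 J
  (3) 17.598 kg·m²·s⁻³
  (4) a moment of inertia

Reference: [energy] = kg·m²·s⁻².
Each option:
  (1) [impedance] = kg·m²·s⁻³·A⁻²
  (2) J = N·m = kg·m²·s⁻²  ← same
  (3) kg·m²·s⁻³
  (4) [moment of inertia] = kg·m²
Only (2) matches kg·m²·s⁻².

(2)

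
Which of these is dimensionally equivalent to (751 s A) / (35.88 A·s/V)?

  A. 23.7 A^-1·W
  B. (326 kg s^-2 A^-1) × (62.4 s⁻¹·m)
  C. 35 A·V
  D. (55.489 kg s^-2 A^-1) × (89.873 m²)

A.

Reference: [s·A] / [kg⁻¹·m⁻²·s⁴·A²] = kg·m²·s⁻³·A⁻¹.
Each option:
  A. W·A⁻¹ = J·s⁻¹·A⁻¹ = kg·m²·s⁻³·A⁻¹  ← same
  B. [kg·s⁻²·A⁻¹] · [m·s⁻¹] = kg·m·s⁻³·A⁻¹
  C. V·A = J·C⁻¹·A = kg·m²·s⁻³
  D. [kg·s⁻²·A⁻¹] · [m²] = kg·m²·s⁻²·A⁻¹
Only A. matches kg·m²·s⁻³·A⁻¹.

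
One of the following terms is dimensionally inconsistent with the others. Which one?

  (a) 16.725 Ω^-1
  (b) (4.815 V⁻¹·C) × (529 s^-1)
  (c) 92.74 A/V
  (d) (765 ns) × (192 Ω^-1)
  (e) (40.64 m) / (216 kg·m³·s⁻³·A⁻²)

Reduce each to base SI dimensions:
  (a) Ω⁻¹ = (V·A⁻¹)⁻¹ = kg⁻¹·m⁻²·s³·A²
  (b) [kg⁻¹·m⁻²·s⁴·A²] · [s⁻¹] = kg⁻¹·m⁻²·s³·A²
  (c) A·V⁻¹ = A·(J·C⁻¹)⁻¹ = kg⁻¹·m⁻²·s³·A²
  (d) [s] · [kg⁻¹·m⁻²·s³·A²] = kg⁻¹·m⁻²·s⁴·A²
  (e) [m] / [kg·m³·s⁻³·A⁻²] = kg⁻¹·m⁻²·s³·A²
All reduce to kg⁻¹·m⁻²·s³·A² except (d), which is kg⁻¹·m⁻²·s⁴·A².

(d)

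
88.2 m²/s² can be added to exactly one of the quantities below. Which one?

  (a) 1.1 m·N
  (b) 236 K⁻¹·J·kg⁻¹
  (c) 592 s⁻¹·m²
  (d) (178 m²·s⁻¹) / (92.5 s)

Reference: m²·s⁻².
Each option:
  (a) N·m = kg·m·s⁻²·m = kg·m²·s⁻²
  (b) J·kg⁻¹·K⁻¹ = N·m·kg⁻¹·K⁻¹ = m²·s⁻²·K⁻¹
  (c) m²·s⁻¹
  (d) [m²·s⁻¹] / [s] = m²·s⁻²  ← same
Only (d) matches m²·s⁻².

(d)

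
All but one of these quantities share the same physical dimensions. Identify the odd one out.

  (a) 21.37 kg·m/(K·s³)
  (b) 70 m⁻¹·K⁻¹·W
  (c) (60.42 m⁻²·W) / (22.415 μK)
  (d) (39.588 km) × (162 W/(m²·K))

In SI base units:
  (a) kg·m·s⁻³·K⁻¹
  (b) W·m⁻¹·K⁻¹ = J·s⁻¹·m⁻¹·K⁻¹ = kg·m·s⁻³·K⁻¹
  (c) [kg·s⁻³] / [K] = kg·s⁻³·K⁻¹
  (d) [m] · [kg·s⁻³·K⁻¹] = kg·m·s⁻³·K⁻¹
All reduce to kg·m·s⁻³·K⁻¹ except (c), which is kg·s⁻³·K⁻¹.

(c)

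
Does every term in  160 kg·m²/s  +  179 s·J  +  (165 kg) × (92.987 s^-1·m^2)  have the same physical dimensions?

Yes

Reduce each to base SI dimensions:
  160 kg·m²/s:  kg·m²·s⁻¹
  179 s·J:  J·s = N·m·s = kg·m²·s⁻¹
  (165 kg) × (92.987 s^-1·m^2):  [kg] · [m²·s⁻¹] = kg·m²·s⁻¹
Every term reduces to kg·m²·s⁻¹.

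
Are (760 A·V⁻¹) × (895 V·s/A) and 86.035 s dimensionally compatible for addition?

In SI base units:
  (760 A·V⁻¹) × (895 V·s/A):  [kg⁻¹·m⁻²·s³·A²] · [kg·m²·s⁻²·A⁻²] = s
  86.035 s:  s
Both are s, so they have the same dimensions and can be added.

Yes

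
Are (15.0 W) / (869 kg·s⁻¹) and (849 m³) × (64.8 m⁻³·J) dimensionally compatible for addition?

No

Work out the base dimensions of each:
  (15.0 W) / (869 kg·s⁻¹):  [kg·m²·s⁻³] / [kg·s⁻¹] = m²·s⁻²
  (849 m³) × (64.8 m⁻³·J):  [m³] · [kg·m⁻¹·s⁻²] = kg·m²·s⁻²
m²·s⁻² ≠ kg·m²·s⁻², so they cannot be added.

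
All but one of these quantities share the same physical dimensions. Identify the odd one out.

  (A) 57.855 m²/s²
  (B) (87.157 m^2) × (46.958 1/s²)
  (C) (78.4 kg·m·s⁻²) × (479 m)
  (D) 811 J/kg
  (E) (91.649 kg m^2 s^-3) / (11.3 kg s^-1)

Work out the base dimensions of each:
  (A) m²·s⁻²
  (B) [m²] · [s⁻²] = m²·s⁻²
  (C) [kg·m·s⁻²] · [m] = kg·m²·s⁻²
  (D) J·kg⁻¹ = N·m·kg⁻¹ = m²·s⁻²
  (E) [kg·m²·s⁻³] / [kg·s⁻¹] = m²·s⁻²
All reduce to m²·s⁻² except (C), which is kg·m²·s⁻².

(C)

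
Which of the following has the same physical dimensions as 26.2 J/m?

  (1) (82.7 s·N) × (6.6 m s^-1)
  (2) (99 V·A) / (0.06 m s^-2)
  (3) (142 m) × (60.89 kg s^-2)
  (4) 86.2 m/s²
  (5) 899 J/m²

Reference: J·m⁻¹ = N·m·m⁻¹ = kg·m·s⁻².
Each option:
  (1) [kg·m·s⁻¹] · [m·s⁻¹] = kg·m²·s⁻²
  (2) [kg·m²·s⁻³] / [m·s⁻²] = kg·m·s⁻¹
  (3) [m] · [kg·s⁻²] = kg·m·s⁻²  ← same
  (4) m·s⁻²
  (5) J·m⁻² = N·m·m⁻² = kg·s⁻²
Only (3) matches kg·m·s⁻².

(3)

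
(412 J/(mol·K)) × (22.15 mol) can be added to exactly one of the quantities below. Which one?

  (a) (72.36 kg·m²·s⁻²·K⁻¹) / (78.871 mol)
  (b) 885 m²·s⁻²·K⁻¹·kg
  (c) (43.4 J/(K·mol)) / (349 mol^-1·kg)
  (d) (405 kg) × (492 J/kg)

(b)

Reference: [kg·m²·s⁻²·K⁻¹·mol⁻¹] · [mol] = kg·m²·s⁻²·K⁻¹.
Each option:
  (a) [kg·m²·s⁻²·K⁻¹] / [mol] = kg·m²·s⁻²·K⁻¹·mol⁻¹
  (b) kg·m²·s⁻²·K⁻¹  ← same
  (c) [kg·m²·s⁻²·K⁻¹·mol⁻¹] / [kg·mol⁻¹] = m²·s⁻²·K⁻¹
  (d) [kg] · [m²·s⁻²] = kg·m²·s⁻²
Only (b) matches kg·m²·s⁻²·K⁻¹.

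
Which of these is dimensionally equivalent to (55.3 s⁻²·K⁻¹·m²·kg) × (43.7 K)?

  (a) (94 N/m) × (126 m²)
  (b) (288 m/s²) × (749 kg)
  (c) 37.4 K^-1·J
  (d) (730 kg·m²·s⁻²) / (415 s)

Reference: [kg·m²·s⁻²·K⁻¹] · [K] = kg·m²·s⁻².
Each option:
  (a) [kg·s⁻²] · [m²] = kg·m²·s⁻²  ← same
  (b) [m·s⁻²] · [kg] = kg·m·s⁻²
  (c) J·K⁻¹ = N·m·K⁻¹ = kg·m²·s⁻²·K⁻¹
  (d) [kg·m²·s⁻²] / [s] = kg·m²·s⁻³
Only (a) matches kg·m²·s⁻².

(a)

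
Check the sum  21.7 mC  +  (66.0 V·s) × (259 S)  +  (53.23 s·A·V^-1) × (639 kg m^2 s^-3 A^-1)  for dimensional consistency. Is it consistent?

Expand each in SI base units:
  21.7 mC:  C = s·A
  (66.0 V·s) × (259 S):  [kg·m²·s⁻²·A⁻¹] · [kg⁻¹·m⁻²·s³·A²] = s·A
  (53.23 s·A·V^-1) × (639 kg m^2 s^-3 A^-1):  [kg⁻¹·m⁻²·s⁴·A²] · [kg·m²·s⁻³·A⁻¹] = s·A
Every term reduces to s·A.

Yes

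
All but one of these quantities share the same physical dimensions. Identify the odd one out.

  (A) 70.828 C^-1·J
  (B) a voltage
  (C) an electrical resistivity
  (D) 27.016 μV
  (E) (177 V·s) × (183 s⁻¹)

(C)

Work out the base dimensions of each:
  (A) J·C⁻¹ = N·m·(s·A)⁻¹ = kg·m²·s⁻³·A⁻¹
  (B) [voltage] = kg·m²·s⁻³·A⁻¹
  (C) [electrical resistivity] = kg·m³·s⁻³·A⁻²
  (D) V = J·C⁻¹ = kg·m²·s⁻³·A⁻¹
  (E) [kg·m²·s⁻²·A⁻¹] · [s⁻¹] = kg·m²·s⁻³·A⁻¹
All reduce to kg·m²·s⁻³·A⁻¹ except (C), which is kg·m³·s⁻³·A⁻².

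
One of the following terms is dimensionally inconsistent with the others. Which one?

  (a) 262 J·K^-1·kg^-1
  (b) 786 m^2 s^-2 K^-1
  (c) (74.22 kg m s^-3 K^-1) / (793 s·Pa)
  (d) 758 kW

(d)

Dimensions:
  (a) J·kg⁻¹·K⁻¹ = N·m·kg⁻¹·K⁻¹ = m²·s⁻²·K⁻¹
  (b) m²·s⁻²·K⁻¹
  (c) [kg·m·s⁻³·K⁻¹] / [kg·m⁻¹·s⁻¹] = m²·s⁻²·K⁻¹
  (d) W = J·s⁻¹ = kg·m²·s⁻³
All reduce to m²·s⁻²·K⁻¹ except (d), which is kg·m²·s⁻³.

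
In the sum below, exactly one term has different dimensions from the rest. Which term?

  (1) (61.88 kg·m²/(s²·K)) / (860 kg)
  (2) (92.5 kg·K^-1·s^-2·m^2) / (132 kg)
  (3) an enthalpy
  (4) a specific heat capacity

Reduce each to base SI dimensions:
  (1) [kg·m²·s⁻²·K⁻¹] / [kg] = m²·s⁻²·K⁻¹
  (2) [kg·m²·s⁻²·K⁻¹] / [kg] = m²·s⁻²·K⁻¹
  (3) [enthalpy] = kg·m²·s⁻²
  (4) [specific heat capacity] = m²·s⁻²·K⁻¹
All reduce to m²·s⁻²·K⁻¹ except (3), which is kg·m²·s⁻².

(3)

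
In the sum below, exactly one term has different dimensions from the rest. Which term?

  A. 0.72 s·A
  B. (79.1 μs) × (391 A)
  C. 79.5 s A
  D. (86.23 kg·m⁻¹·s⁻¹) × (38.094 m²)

In SI base units:
  A. A·s = s·A
  B. [s] · [A] = s·A
  C. s·A
  D. [kg·m⁻¹·s⁻¹] · [m²] = kg·m·s⁻¹
All reduce to s·A except D., which is kg·m·s⁻¹.

D.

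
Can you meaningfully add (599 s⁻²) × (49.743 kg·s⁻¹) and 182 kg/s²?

Work out the base dimensions of each:
  (599 s⁻²) × (49.743 kg·s⁻¹):  [s⁻²] · [kg·s⁻¹] = kg·s⁻³
  182 kg/s²:  kg·s⁻²
kg·s⁻³ ≠ kg·s⁻², so they cannot be added.

No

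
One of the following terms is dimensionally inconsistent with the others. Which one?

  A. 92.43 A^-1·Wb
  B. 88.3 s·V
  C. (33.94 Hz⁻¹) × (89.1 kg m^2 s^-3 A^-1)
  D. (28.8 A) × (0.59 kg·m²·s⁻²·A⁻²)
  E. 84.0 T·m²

A.

Expand each in SI base units:
  A. Wb·A⁻¹ = V·s·A⁻¹ = kg·m²·s⁻²·A⁻²
  B. V·s = J·C⁻¹·s = kg·m²·s⁻²·A⁻¹
  C. [s] · [kg·m²·s⁻³·A⁻¹] = kg·m²·s⁻²·A⁻¹
  D. [A] · [kg·m²·s⁻²·A⁻²] = kg·m²·s⁻²·A⁻¹
  E. T·m² = Wb·m⁻²·m² = kg·m²·s⁻²·A⁻¹
All reduce to kg·m²·s⁻²·A⁻¹ except A., which is kg·m²·s⁻²·A⁻².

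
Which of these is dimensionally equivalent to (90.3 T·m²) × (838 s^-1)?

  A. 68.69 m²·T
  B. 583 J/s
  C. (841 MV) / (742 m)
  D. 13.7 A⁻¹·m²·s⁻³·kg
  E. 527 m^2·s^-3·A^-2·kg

D.

Reference: [kg·m²·s⁻²·A⁻¹] · [s⁻¹] = kg·m²·s⁻³·A⁻¹.
Each option:
  A. T·m² = Wb·m⁻²·m² = kg·m²·s⁻²·A⁻¹
  B. J·s⁻¹ = N·m·s⁻¹ = kg·m²·s⁻³
  C. [kg·m²·s⁻³·A⁻¹] / [m] = kg·m·s⁻³·A⁻¹
  D. kg·m²·s⁻³·A⁻¹  ← same
  E. kg·m²·s⁻³·A⁻²
Only D. matches kg·m²·s⁻³·A⁻¹.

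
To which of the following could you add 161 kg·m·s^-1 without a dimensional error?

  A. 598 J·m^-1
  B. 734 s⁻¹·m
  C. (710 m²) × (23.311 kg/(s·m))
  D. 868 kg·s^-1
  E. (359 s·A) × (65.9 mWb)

Reference: kg·m·s⁻¹.
Each option:
  A. J·m⁻¹ = N·m·m⁻¹ = kg·m·s⁻²
  B. m·s⁻¹
  C. [m²] · [kg·m⁻¹·s⁻¹] = kg·m·s⁻¹  ← same
  D. kg·s⁻¹
  E. [s·A] · [kg·m²·s⁻²·A⁻¹] = kg·m²·s⁻¹
Only C. matches kg·m·s⁻¹.

C.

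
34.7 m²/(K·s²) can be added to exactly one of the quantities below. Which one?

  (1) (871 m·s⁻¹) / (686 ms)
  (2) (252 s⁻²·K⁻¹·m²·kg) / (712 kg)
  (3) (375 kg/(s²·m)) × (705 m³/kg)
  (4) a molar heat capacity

(2)

Reference: m²·s⁻²·K⁻¹.
Each option:
  (1) [m·s⁻¹] / [s] = m·s⁻²
  (2) [kg·m²·s⁻²·K⁻¹] / [kg] = m²·s⁻²·K⁻¹  ← same
  (3) [kg·m⁻¹·s⁻²] · [kg⁻¹·m³] = m²·s⁻²
  (4) [molar heat capacity] = kg·m²·s⁻²·K⁻¹·mol⁻¹
Only (2) matches m²·s⁻²·K⁻¹.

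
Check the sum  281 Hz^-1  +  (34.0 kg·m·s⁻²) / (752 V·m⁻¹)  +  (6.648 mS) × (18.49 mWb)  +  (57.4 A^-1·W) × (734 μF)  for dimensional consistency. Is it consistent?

No

In SI base units:
  281 Hz^-1:  Hz⁻¹ = (s⁻¹)⁻¹ = s
  (34.0 kg·m·s⁻²) / (752 V·m⁻¹):  [kg·m·s⁻²] / [kg·m·s⁻³·A⁻¹] = s·A
  (6.648 mS) × (18.49 mWb):  [kg⁻¹·m⁻²·s³·A²] · [kg·m²·s⁻²·A⁻¹] = s·A
  (57.4 A^-1·W) × (734 μF):  [kg·m²·s⁻³·A⁻¹] · [kg⁻¹·m⁻²·s⁴·A²] = s·A
The terms do not share a single dimension (s vs s·A).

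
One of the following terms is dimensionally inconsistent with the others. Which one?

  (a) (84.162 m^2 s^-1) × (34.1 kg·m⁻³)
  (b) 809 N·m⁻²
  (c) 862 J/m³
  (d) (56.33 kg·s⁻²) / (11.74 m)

(a)

Dimensions:
  (a) [m²·s⁻¹] · [kg·m⁻³] = kg·m⁻¹·s⁻¹
  (b) N·m⁻² = kg·m·s⁻²·m⁻² = kg·m⁻¹·s⁻²
  (c) J·m⁻³ = N·m·m⁻³ = kg·m⁻¹·s⁻²
  (d) [kg·s⁻²] / [m] = kg·m⁻¹·s⁻²
All reduce to kg·m⁻¹·s⁻² except (a), which is kg·m⁻¹·s⁻¹.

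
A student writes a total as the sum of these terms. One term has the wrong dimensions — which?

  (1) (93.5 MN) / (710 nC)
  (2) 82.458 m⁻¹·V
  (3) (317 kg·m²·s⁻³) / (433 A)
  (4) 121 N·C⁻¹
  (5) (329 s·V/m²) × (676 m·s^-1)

Dimensions:
  (1) [kg·m·s⁻²] / [s·A] = kg·m·s⁻³·A⁻¹
  (2) V·m⁻¹ = J·C⁻¹·m⁻¹ = kg·m·s⁻³·A⁻¹
  (3) [kg·m²·s⁻³] / [A] = kg·m²·s⁻³·A⁻¹
  (4) N·C⁻¹ = kg·m·s⁻²·(s·A)⁻¹ = kg·m·s⁻³·A⁻¹
  (5) [kg·s⁻²·A⁻¹] · [m·s⁻¹] = kg·m·s⁻³·A⁻¹
All reduce to kg·m·s⁻³·A⁻¹ except (3), which is kg·m²·s⁻³·A⁻¹.

(3)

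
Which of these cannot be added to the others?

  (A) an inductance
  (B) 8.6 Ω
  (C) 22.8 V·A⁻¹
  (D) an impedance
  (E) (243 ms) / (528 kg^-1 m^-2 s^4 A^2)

(A)

In SI base units:
  (A) [inductance] = kg·m²·s⁻²·A⁻²
  (B) Ω = V·A⁻¹ = kg·m²·s⁻³·A⁻²
  (C) V·A⁻¹ = J·C⁻¹·A⁻¹ = kg·m²·s⁻³·A⁻²
  (D) [impedance] = kg·m²·s⁻³·A⁻²
  (E) [s] / [kg⁻¹·m⁻²·s⁴·A²] = kg·m²·s⁻³·A⁻²
All reduce to kg·m²·s⁻³·A⁻² except (A), which is kg·m²·s⁻²·A⁻².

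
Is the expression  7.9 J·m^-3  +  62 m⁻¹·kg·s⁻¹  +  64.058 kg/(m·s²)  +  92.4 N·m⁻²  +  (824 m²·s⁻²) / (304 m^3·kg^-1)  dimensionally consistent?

No

Reduce each to base SI dimensions:
  7.9 J·m^-3:  J·m⁻³ = N·m·m⁻³ = kg·m⁻¹·s⁻²
  62 m⁻¹·kg·s⁻¹:  kg·m⁻¹·s⁻¹
  64.058 kg/(m·s²):  kg·m⁻¹·s⁻²
  92.4 N·m⁻²:  N·m⁻² = kg·m·s⁻²·m⁻² = kg·m⁻¹·s⁻²
  (824 m²·s⁻²) / (304 m^3·kg^-1):  [m²·s⁻²] / [kg⁻¹·m³] = kg·m⁻¹·s⁻²
The terms do not share a single dimension (kg·m⁻¹·s⁻² vs kg·m⁻¹·s⁻¹).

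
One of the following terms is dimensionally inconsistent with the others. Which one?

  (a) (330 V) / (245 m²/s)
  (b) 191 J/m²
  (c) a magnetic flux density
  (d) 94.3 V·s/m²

(b)

Dimensions:
  (a) [kg·m²·s⁻³·A⁻¹] / [m²·s⁻¹] = kg·s⁻²·A⁻¹
  (b) J·m⁻² = N·m·m⁻² = kg·s⁻²
  (c) [magnetic flux density] = kg·s⁻²·A⁻¹
  (d) V·s·m⁻² = J·C⁻¹·s·m⁻² = kg·s⁻²·A⁻¹
All reduce to kg·s⁻²·A⁻¹ except (b), which is kg·s⁻².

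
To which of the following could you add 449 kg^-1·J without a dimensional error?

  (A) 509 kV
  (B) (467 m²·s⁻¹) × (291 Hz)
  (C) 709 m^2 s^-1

(B)

Reference: J·kg⁻¹ = N·m·kg⁻¹ = m²·s⁻².
Each option:
  (A) V = J·C⁻¹ = kg·m²·s⁻³·A⁻¹
  (B) [m²·s⁻¹] · [s⁻¹] = m²·s⁻²  ← same
  (C) m²·s⁻¹
Only (B) matches m²·s⁻².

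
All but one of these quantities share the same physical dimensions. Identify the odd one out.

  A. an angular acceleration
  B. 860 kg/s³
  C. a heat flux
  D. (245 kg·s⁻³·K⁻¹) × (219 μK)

A.

Dimensions:
  A. [angular acceleration] = s⁻²
  B. kg·s⁻³
  C. [heat flux] = kg·s⁻³
  D. [kg·s⁻³·K⁻¹] · [K] = kg·s⁻³
All reduce to kg·s⁻³ except A., which is s⁻².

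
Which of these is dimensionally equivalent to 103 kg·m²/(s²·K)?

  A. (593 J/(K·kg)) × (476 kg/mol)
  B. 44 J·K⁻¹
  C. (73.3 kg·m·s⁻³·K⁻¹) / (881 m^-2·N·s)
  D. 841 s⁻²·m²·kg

B.

Reference: kg·m²·s⁻²·K⁻¹.
Each option:
  A. [m²·s⁻²·K⁻¹] · [kg·mol⁻¹] = kg·m²·s⁻²·K⁻¹·mol⁻¹
  B. J·K⁻¹ = N·m·K⁻¹ = kg·m²·s⁻²·K⁻¹  ← same
  C. [kg·m·s⁻³·K⁻¹] / [kg·m⁻¹·s⁻¹] = m²·s⁻²·K⁻¹
  D. kg·m²·s⁻²
Only B. matches kg·m²·s⁻²·K⁻¹.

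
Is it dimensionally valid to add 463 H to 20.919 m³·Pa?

No

Expand each in SI base units:
  463 H:  H = V·s·A⁻¹ = kg·m²·s⁻²·A⁻²
  20.919 m³·Pa:  Pa·m³ = N·m⁻²·m³ = kg·m²·s⁻²
kg·m²·s⁻²·A⁻² ≠ kg·m²·s⁻², so they cannot be added.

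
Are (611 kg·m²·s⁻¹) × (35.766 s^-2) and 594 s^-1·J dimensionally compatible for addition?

Yes

In SI base units:
  (611 kg·m²·s⁻¹) × (35.766 s^-2):  [kg·m²·s⁻¹] · [s⁻²] = kg·m²·s⁻³
  594 s^-1·J:  J·s⁻¹ = N·m·s⁻¹ = kg·m²·s⁻³
Both are kg·m²·s⁻³, so they have the same dimensions and can be added.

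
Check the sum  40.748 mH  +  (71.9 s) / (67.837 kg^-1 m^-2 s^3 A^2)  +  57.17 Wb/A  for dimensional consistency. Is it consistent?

In SI base units:
  40.748 mH:  H = V·s·A⁻¹ = kg·m²·s⁻²·A⁻²
  (71.9 s) / (67.837 kg^-1 m^-2 s^3 A^2):  [s] / [kg⁻¹·m⁻²·s³·A²] = kg·m²·s⁻²·A⁻²
  57.17 Wb/A:  Wb·A⁻¹ = V·s·A⁻¹ = kg·m²·s⁻²·A⁻²
Every term reduces to kg·m²·s⁻²·A⁻².

Yes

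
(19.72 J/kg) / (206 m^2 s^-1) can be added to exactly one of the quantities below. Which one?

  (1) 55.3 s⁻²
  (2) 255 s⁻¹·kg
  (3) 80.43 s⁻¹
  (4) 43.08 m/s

Reference: [m²·s⁻²] / [m²·s⁻¹] = s⁻¹.
Each option:
  (1) s⁻²
  (2) kg·s⁻¹
  (3) s⁻¹  ← same
  (4) m·s⁻¹
Only (3) matches s⁻¹.

(3)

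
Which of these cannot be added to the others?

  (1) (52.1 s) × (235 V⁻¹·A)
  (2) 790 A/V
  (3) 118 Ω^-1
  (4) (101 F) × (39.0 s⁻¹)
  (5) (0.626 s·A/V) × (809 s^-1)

Work out the base dimensions of each:
  (1) [s] · [kg⁻¹·m⁻²·s³·A²] = kg⁻¹·m⁻²·s⁴·A²
  (2) A·V⁻¹ = A·(J·C⁻¹)⁻¹ = kg⁻¹·m⁻²·s³·A²
  (3) Ω⁻¹ = (V·A⁻¹)⁻¹ = kg⁻¹·m⁻²·s³·A²
  (4) [kg⁻¹·m⁻²·s⁴·A²] · [s⁻¹] = kg⁻¹·m⁻²·s³·A²
  (5) [kg⁻¹·m⁻²·s⁴·A²] · [s⁻¹] = kg⁻¹·m⁻²·s³·A²
All reduce to kg⁻¹·m⁻²·s³·A² except (1), which is kg⁻¹·m⁻²·s⁴·A².

(1)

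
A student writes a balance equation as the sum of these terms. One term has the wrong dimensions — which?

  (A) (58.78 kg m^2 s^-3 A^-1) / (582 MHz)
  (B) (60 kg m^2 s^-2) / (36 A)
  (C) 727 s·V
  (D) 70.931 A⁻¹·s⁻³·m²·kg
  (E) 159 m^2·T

Reduce each to base SI dimensions:
  (A) [kg·m²·s⁻³·A⁻¹] / [s⁻¹] = kg·m²·s⁻²·A⁻¹
  (B) [kg·m²·s⁻²] / [A] = kg·m²·s⁻²·A⁻¹
  (C) V·s = J·C⁻¹·s = kg·m²·s⁻²·A⁻¹
  (D) kg·m²·s⁻³·A⁻¹
  (E) T·m² = Wb·m⁻²·m² = kg·m²·s⁻²·A⁻¹
All reduce to kg·m²·s⁻²·A⁻¹ except (D), which is kg·m²·s⁻³·A⁻¹.

(D)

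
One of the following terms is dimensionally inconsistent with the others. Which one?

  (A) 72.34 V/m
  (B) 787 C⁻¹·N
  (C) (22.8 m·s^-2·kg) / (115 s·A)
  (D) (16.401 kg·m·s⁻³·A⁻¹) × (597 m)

Dimensions:
  (A) V·m⁻¹ = J·C⁻¹·m⁻¹ = kg·m·s⁻³·A⁻¹
  (B) N·C⁻¹ = kg·m·s⁻²·(s·A)⁻¹ = kg·m·s⁻³·A⁻¹
  (C) [kg·m·s⁻²] / [s·A] = kg·m·s⁻³·A⁻¹
  (D) [kg·m·s⁻³·A⁻¹] · [m] = kg·m²·s⁻³·A⁻¹
All reduce to kg·m·s⁻³·A⁻¹ except (D), which is kg·m²·s⁻³·A⁻¹.

(D)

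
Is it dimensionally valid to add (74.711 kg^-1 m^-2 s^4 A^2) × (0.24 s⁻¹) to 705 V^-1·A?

Yes

Work out the base dimensions of each:
  (74.711 kg^-1 m^-2 s^4 A^2) × (0.24 s⁻¹):  [kg⁻¹·m⁻²·s⁴·A²] · [s⁻¹] = kg⁻¹·m⁻²·s³·A²
  705 V^-1·A:  A·V⁻¹ = A·(J·C⁻¹)⁻¹ = kg⁻¹·m⁻²·s³·A²
Both are kg⁻¹·m⁻²·s³·A², so they have the same dimensions and can be added.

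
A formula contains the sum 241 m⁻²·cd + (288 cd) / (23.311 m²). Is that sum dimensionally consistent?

Yes

In SI base units:
  241 m⁻²·cd:  cd·m⁻² = m⁻²·cd
  (288 cd) / (23.311 m²):  [cd] / [m²] = m⁻²·cd
Both are m⁻²·cd, so they have the same dimensions and can be added.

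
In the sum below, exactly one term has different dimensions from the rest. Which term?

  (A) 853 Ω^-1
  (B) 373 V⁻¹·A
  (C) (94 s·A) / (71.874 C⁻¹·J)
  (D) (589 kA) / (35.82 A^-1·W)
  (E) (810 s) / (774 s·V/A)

(C)

Expand each in SI base units:
  (A) Ω⁻¹ = (V·A⁻¹)⁻¹ = kg⁻¹·m⁻²·s³·A²
  (B) A·V⁻¹ = A·(J·C⁻¹)⁻¹ = kg⁻¹·m⁻²·s³·A²
  (C) [s·A] / [kg·m²·s⁻³·A⁻¹] = kg⁻¹·m⁻²·s⁴·A²
  (D) [A] / [kg·m²·s⁻³·A⁻¹] = kg⁻¹·m⁻²·s³·A²
  (E) [s] / [kg·m²·s⁻²·A⁻²] = kg⁻¹·m⁻²·s³·A²
All reduce to kg⁻¹·m⁻²·s³·A² except (C), which is kg⁻¹·m⁻²·s⁴·A².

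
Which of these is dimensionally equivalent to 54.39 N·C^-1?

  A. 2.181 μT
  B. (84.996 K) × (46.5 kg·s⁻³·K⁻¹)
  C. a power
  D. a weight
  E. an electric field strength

E.

Reference: N·C⁻¹ = kg·m·s⁻²·(s·A)⁻¹ = kg·m·s⁻³·A⁻¹.
Each option:
  A. T = Wb·m⁻² = kg·s⁻²·A⁻¹
  B. [K] · [kg·s⁻³·K⁻¹] = kg·s⁻³
  C. [power] = kg·m²·s⁻³
  D. [weight] = kg·m·s⁻²
  E. [electric field strength] = kg·m·s⁻³·A⁻¹  ← same
Only E. matches kg·m·s⁻³·A⁻¹.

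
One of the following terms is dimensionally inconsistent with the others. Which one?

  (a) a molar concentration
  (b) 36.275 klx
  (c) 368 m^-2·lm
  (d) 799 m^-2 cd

In SI base units:
  (a) [molar concentration] = m⁻³·mol
  (b) lx = lm·m⁻² = m⁻²·cd
  (c) lm·m⁻² = cd·m⁻² = m⁻²·cd
  (d) m⁻²·cd
All reduce to m⁻²·cd except (a), which is m⁻³·mol.

(a)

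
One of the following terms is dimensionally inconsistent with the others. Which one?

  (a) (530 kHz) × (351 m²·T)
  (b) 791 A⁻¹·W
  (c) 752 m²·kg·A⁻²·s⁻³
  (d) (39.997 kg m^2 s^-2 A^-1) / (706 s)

(c)

Work out the base dimensions of each:
  (a) [s⁻¹] · [kg·m²·s⁻²·A⁻¹] = kg·m²·s⁻³·A⁻¹
  (b) W·A⁻¹ = J·s⁻¹·A⁻¹ = kg·m²·s⁻³·A⁻¹
  (c) kg·m²·s⁻³·A⁻²
  (d) [kg·m²·s⁻²·A⁻¹] / [s] = kg·m²·s⁻³·A⁻¹
All reduce to kg·m²·s⁻³·A⁻¹ except (c), which is kg·m²·s⁻³·A⁻².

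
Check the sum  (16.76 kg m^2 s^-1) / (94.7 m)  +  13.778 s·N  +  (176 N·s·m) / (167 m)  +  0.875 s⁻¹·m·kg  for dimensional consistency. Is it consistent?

Yes

Dimensions:
  (16.76 kg m^2 s^-1) / (94.7 m):  [kg·m²·s⁻¹] / [m] = kg·m·s⁻¹
  13.778 s·N:  N·s = kg·m·s⁻²·s = kg·m·s⁻¹
  (176 N·s·m) / (167 m):  [kg·m²·s⁻¹] / [m] = kg·m·s⁻¹
  0.875 s⁻¹·m·kg:  kg·m·s⁻¹
Every term reduces to kg·m·s⁻¹.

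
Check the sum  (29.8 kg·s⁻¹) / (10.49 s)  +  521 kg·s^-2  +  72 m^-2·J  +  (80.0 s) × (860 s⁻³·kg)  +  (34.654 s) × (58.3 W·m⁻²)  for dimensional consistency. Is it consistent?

Yes

In SI base units:
  (29.8 kg·s⁻¹) / (10.49 s):  [kg·s⁻¹] / [s] = kg·s⁻²
  521 kg·s^-2:  kg·s⁻²
  72 m^-2·J:  J·m⁻² = N·m·m⁻² = kg·s⁻²
  (80.0 s) × (860 s⁻³·kg):  [s] · [kg·s⁻³] = kg·s⁻²
  (34.654 s) × (58.3 W·m⁻²):  [s] · [kg·s⁻³] = kg·s⁻²
Every term reduces to kg·s⁻².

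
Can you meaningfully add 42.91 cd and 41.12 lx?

No

In SI base units:
  42.91 cd:  cd
  41.12 lx:  lx = lm·m⁻² = m⁻²·cd
cd ≠ m⁻²·cd, so they cannot be added.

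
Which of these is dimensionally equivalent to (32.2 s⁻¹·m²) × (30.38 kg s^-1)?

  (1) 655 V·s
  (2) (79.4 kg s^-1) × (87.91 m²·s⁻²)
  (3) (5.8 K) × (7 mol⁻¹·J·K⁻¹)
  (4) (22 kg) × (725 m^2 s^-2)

(4)

Reference: [m²·s⁻¹] · [kg·s⁻¹] = kg·m²·s⁻².
Each option:
  (1) V·s = J·C⁻¹·s = kg·m²·s⁻²·A⁻¹
  (2) [kg·s⁻¹] · [m²·s⁻²] = kg·m²·s⁻³
  (3) [K] · [kg·m²·s⁻²·K⁻¹·mol⁻¹] = kg·m²·s⁻²·mol⁻¹
  (4) [kg] · [m²·s⁻²] = kg·m²·s⁻²  ← same
Only (4) matches kg·m²·s⁻².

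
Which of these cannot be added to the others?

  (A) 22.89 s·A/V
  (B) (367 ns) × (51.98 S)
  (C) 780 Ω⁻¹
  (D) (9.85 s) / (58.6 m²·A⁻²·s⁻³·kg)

(C)

Reduce each to base SI dimensions:
  (A) A·s·V⁻¹ = A·s·(J·C⁻¹)⁻¹ = kg⁻¹·m⁻²·s⁴·A²
  (B) [s] · [kg⁻¹·m⁻²·s³·A²] = kg⁻¹·m⁻²·s⁴·A²
  (C) Ω⁻¹ = (V·A⁻¹)⁻¹ = kg⁻¹·m⁻²·s³·A²
  (D) [s] / [kg·m²·s⁻³·A⁻²] = kg⁻¹·m⁻²·s⁴·A²
All reduce to kg⁻¹·m⁻²·s⁴·A² except (C), which is kg⁻¹·m⁻²·s³·A².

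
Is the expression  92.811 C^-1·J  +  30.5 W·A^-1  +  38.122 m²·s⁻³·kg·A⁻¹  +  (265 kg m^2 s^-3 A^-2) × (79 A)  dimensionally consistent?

Yes

Expand each in SI base units:
  92.811 C^-1·J:  J·C⁻¹ = N·m·(s·A)⁻¹ = kg·m²·s⁻³·A⁻¹
  30.5 W·A^-1:  W·A⁻¹ = J·s⁻¹·A⁻¹ = kg·m²·s⁻³·A⁻¹
  38.122 m²·s⁻³·kg·A⁻¹:  kg·m²·s⁻³·A⁻¹
  (265 kg m^2 s^-3 A^-2) × (79 A):  [kg·m²·s⁻³·A⁻²] · [A] = kg·m²·s⁻³·A⁻¹
Every term reduces to kg·m²·s⁻³·A⁻¹.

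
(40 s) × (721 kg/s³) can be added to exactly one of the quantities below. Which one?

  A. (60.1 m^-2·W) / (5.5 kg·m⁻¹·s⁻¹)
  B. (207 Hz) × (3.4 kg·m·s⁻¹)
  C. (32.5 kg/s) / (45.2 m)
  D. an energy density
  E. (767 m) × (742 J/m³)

E.

Reference: [s] · [kg·s⁻³] = kg·s⁻².
Each option:
  A. [kg·s⁻³] / [kg·m⁻¹·s⁻¹] = m·s⁻²
  B. [s⁻¹] · [kg·m·s⁻¹] = kg·m·s⁻²
  C. [kg·s⁻¹] / [m] = kg·m⁻¹·s⁻¹
  D. [energy density] = kg·m⁻¹·s⁻²
  E. [m] · [kg·m⁻¹·s⁻²] = kg·s⁻²  ← same
Only E. matches kg·s⁻².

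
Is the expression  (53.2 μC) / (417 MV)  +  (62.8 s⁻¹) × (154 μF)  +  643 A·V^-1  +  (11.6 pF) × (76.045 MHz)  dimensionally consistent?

Work out the base dimensions of each:
  (53.2 μC) / (417 MV):  [s·A] / [kg·m²·s⁻³·A⁻¹] = kg⁻¹·m⁻²·s⁴·A²
  (62.8 s⁻¹) × (154 μF):  [s⁻¹] · [kg⁻¹·m⁻²·s⁴·A²] = kg⁻¹·m⁻²·s³·A²
  643 A·V^-1:  A·V⁻¹ = A·(J·C⁻¹)⁻¹ = kg⁻¹·m⁻²·s³·A²
  (11.6 pF) × (76.045 MHz):  [kg⁻¹·m⁻²·s⁴·A²] · [s⁻¹] = kg⁻¹·m⁻²·s³·A²
The terms do not share a single dimension (kg⁻¹·m⁻²·s³·A² vs kg⁻¹·m⁻²·s⁴·A²).

No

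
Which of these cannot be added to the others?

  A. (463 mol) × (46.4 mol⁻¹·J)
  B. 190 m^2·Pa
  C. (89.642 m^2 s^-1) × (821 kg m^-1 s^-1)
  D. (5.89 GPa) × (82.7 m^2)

A.

Dimensions:
  A. [mol] · [kg·m²·s⁻²·mol⁻¹] = kg·m²·s⁻²
  B. Pa·m² = N·m⁻²·m² = kg·m·s⁻²
  C. [m²·s⁻¹] · [kg·m⁻¹·s⁻¹] = kg·m·s⁻²
  D. [kg·m⁻¹·s⁻²] · [m²] = kg·m·s⁻²
All reduce to kg·m·s⁻² except A., which is kg·m²·s⁻².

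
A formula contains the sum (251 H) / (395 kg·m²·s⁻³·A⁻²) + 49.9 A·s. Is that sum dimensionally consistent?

Reduce each to base SI dimensions:
  (251 H) / (395 kg·m²·s⁻³·A⁻²):  [kg·m²·s⁻²·A⁻²] / [kg·m²·s⁻³·A⁻²] = s
  49.9 A·s:  A·s = s·A
s ≠ s·A, so they cannot be added.

No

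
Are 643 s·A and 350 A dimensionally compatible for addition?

No

Work out the base dimensions of each:
  643 s·A:  A·s = s·A
  350 A:  A
s·A ≠ A, so they cannot be added.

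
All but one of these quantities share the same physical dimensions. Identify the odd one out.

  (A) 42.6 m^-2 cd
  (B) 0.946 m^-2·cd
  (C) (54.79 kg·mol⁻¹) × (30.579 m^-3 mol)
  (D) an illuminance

Expand each in SI base units:
  (A) m⁻²·cd
  (B) cd·m⁻² = m⁻²·cd
  (C) [kg·mol⁻¹] · [m⁻³·mol] = kg·m⁻³
  (D) [illuminance] = m⁻²·cd
All reduce to m⁻²·cd except (C), which is kg·m⁻³.

(C)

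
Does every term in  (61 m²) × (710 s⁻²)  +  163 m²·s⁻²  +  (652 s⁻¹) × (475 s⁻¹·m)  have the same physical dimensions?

No

Dimensions:
  (61 m²) × (710 s⁻²):  [m²] · [s⁻²] = m²·s⁻²
  163 m²·s⁻²:  m²·s⁻²
  (652 s⁻¹) × (475 s⁻¹·m):  [s⁻¹] · [m·s⁻¹] = m·s⁻²
The terms do not share a single dimension (m²·s⁻² vs m·s⁻²).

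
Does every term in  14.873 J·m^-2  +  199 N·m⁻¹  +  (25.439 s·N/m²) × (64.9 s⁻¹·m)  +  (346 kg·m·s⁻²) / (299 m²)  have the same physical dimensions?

No

In SI base units:
  14.873 J·m^-2:  J·m⁻² = N·m·m⁻² = kg·s⁻²
  199 N·m⁻¹:  N·m⁻¹ = kg·m·s⁻²·m⁻¹ = kg·s⁻²
  (25.439 s·N/m²) × (64.9 s⁻¹·m):  [kg·m⁻¹·s⁻¹] · [m·s⁻¹] = kg·s⁻²
  (346 kg·m·s⁻²) / (299 m²):  [kg·m·s⁻²] / [m²] = kg·m⁻¹·s⁻²
The terms do not share a single dimension (kg·m⁻¹·s⁻² vs kg·s⁻²).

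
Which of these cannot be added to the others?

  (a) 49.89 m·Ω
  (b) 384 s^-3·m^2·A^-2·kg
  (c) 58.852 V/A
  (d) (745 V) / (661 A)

Reduce each to base SI dimensions:
  (a) Ω·m = V·A⁻¹·m = kg·m³·s⁻³·A⁻²
  (b) kg·m²·s⁻³·A⁻²
  (c) V·A⁻¹ = J·C⁻¹·A⁻¹ = kg·m²·s⁻³·A⁻²
  (d) [kg·m²·s⁻³·A⁻¹] / [A] = kg·m²·s⁻³·A⁻²
All reduce to kg·m²·s⁻³·A⁻² except (a), which is kg·m³·s⁻³·A⁻².

(a)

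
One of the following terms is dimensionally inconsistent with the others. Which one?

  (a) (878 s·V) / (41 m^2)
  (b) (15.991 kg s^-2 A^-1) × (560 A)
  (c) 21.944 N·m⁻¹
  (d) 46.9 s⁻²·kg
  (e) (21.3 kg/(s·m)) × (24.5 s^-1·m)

(a)

In SI base units:
  (a) [kg·m²·s⁻²·A⁻¹] / [m²] = kg·s⁻²·A⁻¹
  (b) [kg·s⁻²·A⁻¹] · [A] = kg·s⁻²
  (c) N·m⁻¹ = kg·m·s⁻²·m⁻¹ = kg·s⁻²
  (d) kg·s⁻²
  (e) [kg·m⁻¹·s⁻¹] · [m·s⁻¹] = kg·s⁻²
All reduce to kg·s⁻² except (a), which is kg·s⁻²·A⁻¹.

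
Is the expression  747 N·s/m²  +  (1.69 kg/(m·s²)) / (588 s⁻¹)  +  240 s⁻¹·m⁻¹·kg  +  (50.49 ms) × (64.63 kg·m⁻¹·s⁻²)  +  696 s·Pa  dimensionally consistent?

Work out the base dimensions of each:
  747 N·s/m²:  N·s·m⁻² = kg·m·s⁻²·s·m⁻² = kg·m⁻¹·s⁻¹
  (1.69 kg/(m·s²)) / (588 s⁻¹):  [kg·m⁻¹·s⁻²] / [s⁻¹] = kg·m⁻¹·s⁻¹
  240 s⁻¹·m⁻¹·kg:  kg·m⁻¹·s⁻¹
  (50.49 ms) × (64.63 kg·m⁻¹·s⁻²):  [s] · [kg·m⁻¹·s⁻²] = kg·m⁻¹·s⁻¹
  696 s·Pa:  Pa·s = N·m⁻²·s = kg·m⁻¹·s⁻¹
Every term reduces to kg·m⁻¹·s⁻¹.

Yes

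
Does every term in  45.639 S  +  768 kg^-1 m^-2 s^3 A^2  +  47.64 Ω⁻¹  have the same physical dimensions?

Work out the base dimensions of each:
  45.639 S:  S = Ω⁻¹ = kg⁻¹·m⁻²·s³·A²
  768 kg^-1 m^-2 s^3 A^2:  kg⁻¹·m⁻²·s³·A²
  47.64 Ω⁻¹:  Ω⁻¹ = (V·A⁻¹)⁻¹ = kg⁻¹·m⁻²·s³·A²
Every term reduces to kg⁻¹·m⁻²·s³·A².

Yes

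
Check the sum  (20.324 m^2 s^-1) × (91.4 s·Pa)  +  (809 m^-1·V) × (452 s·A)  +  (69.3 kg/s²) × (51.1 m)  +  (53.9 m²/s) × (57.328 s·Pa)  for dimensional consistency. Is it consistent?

Yes

In SI base units:
  (20.324 m^2 s^-1) × (91.4 s·Pa):  [m²·s⁻¹] · [kg·m⁻¹·s⁻¹] = kg·m·s⁻²
  (809 m^-1·V) × (452 s·A):  [kg·m·s⁻³·A⁻¹] · [s·A] = kg·m·s⁻²
  (69.3 kg/s²) × (51.1 m):  [kg·s⁻²] · [m] = kg·m·s⁻²
  (53.9 m²/s) × (57.328 s·Pa):  [m²·s⁻¹] · [kg·m⁻¹·s⁻¹] = kg·m·s⁻²
Every term reduces to kg·m·s⁻².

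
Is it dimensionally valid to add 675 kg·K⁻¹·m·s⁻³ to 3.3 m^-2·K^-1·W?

No

Work out the base dimensions of each:
  675 kg·K⁻¹·m·s⁻³:  kg·m·s⁻³·K⁻¹
  3.3 m^-2·K^-1·W:  W·m⁻²·K⁻¹ = J·s⁻¹·m⁻²·K⁻¹ = kg·s⁻³·K⁻¹
kg·m·s⁻³·K⁻¹ ≠ kg·s⁻³·K⁻¹, so they cannot be added.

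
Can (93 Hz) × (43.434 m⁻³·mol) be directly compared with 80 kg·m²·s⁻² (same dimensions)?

No

Expand each in SI base units:
  (93 Hz) × (43.434 m⁻³·mol):  [s⁻¹] · [m⁻³·mol] = m⁻³·s⁻¹·mol
  80 kg·m²·s⁻²:  kg·m²·s⁻²
m⁻³·s⁻¹·mol ≠ kg·m²·s⁻², so they cannot be added.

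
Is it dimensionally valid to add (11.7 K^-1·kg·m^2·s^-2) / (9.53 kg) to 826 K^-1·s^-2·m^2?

Yes

Expand each in SI base units:
  (11.7 K^-1·kg·m^2·s^-2) / (9.53 kg):  [kg·m²·s⁻²·K⁻¹] / [kg] = m²·s⁻²·K⁻¹
  826 K^-1·s^-2·m^2:  m²·s⁻²·K⁻¹
Both are m²·s⁻²·K⁻¹, so they have the same dimensions and can be added.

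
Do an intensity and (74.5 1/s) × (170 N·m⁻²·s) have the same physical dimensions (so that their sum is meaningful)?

No

Work out the base dimensions of each:
  an intensity:  [intensity] = kg·s⁻³
  (74.5 1/s) × (170 N·m⁻²·s):  [s⁻¹] · [kg·m⁻¹·s⁻¹] = kg·m⁻¹·s⁻²
kg·s⁻³ ≠ kg·m⁻¹·s⁻², so they cannot be added.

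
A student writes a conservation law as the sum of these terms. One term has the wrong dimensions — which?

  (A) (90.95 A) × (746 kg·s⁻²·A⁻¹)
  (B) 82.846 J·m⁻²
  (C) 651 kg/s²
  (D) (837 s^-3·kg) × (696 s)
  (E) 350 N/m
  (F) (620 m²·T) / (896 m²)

(F)

Reduce each to base SI dimensions:
  (A) [A] · [kg·s⁻²·A⁻¹] = kg·s⁻²
  (B) J·m⁻² = N·m·m⁻² = kg·s⁻²
  (C) kg·s⁻²
  (D) [kg·s⁻³] · [s] = kg·s⁻²
  (E) N·m⁻¹ = kg·m·s⁻²·m⁻¹ = kg·s⁻²
  (F) [kg·m²·s⁻²·A⁻¹] / [m²] = kg·s⁻²·A⁻¹
All reduce to kg·s⁻² except (F), which is kg·s⁻²·A⁻¹.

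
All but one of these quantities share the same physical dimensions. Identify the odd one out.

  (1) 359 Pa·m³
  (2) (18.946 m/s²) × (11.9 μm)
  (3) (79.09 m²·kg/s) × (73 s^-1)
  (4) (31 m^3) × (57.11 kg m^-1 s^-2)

Work out the base dimensions of each:
  (1) Pa·m³ = N·m⁻²·m³ = kg·m²·s⁻²
  (2) [m·s⁻²] · [m] = m²·s⁻²
  (3) [kg·m²·s⁻¹] · [s⁻¹] = kg·m²·s⁻²
  (4) [m³] · [kg·m⁻¹·s⁻²] = kg·m²·s⁻²
All reduce to kg·m²·s⁻² except (2), which is m²·s⁻².

(2)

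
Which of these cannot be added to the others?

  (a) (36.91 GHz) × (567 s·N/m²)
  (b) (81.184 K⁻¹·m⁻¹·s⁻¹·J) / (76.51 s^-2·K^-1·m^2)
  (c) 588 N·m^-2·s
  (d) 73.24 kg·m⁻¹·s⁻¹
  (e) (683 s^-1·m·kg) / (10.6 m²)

In SI base units:
  (a) [s⁻¹] · [kg·m⁻¹·s⁻¹] = kg·m⁻¹·s⁻²
  (b) [kg·m·s⁻³·K⁻¹] / [m²·s⁻²·K⁻¹] = kg·m⁻¹·s⁻¹
  (c) N·s·m⁻² = kg·m·s⁻²·s·m⁻² = kg·m⁻¹·s⁻¹
  (d) kg·m⁻¹·s⁻¹
  (e) [kg·m·s⁻¹] / [m²] = kg·m⁻¹·s⁻¹
All reduce to kg·m⁻¹·s⁻¹ except (a), which is kg·m⁻¹·s⁻².

(a)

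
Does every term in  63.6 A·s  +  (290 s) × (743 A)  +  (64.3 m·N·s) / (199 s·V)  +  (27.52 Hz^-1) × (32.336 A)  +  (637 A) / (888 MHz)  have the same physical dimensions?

Reduce each to base SI dimensions:
  63.6 A·s:  A·s = s·A
  (290 s) × (743 A):  [s] · [A] = s·A
  (64.3 m·N·s) / (199 s·V):  [kg·m²·s⁻¹] / [kg·m²·s⁻²·A⁻¹] = s·A
  (27.52 Hz^-1) × (32.336 A):  [s] · [A] = s·A
  (637 A) / (888 MHz):  [A] / [s⁻¹] = s·A
Every term reduces to s·A.

Yes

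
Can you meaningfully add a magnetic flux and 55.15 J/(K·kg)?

No

Work out the base dimensions of each:
  a magnetic flux:  [magnetic flux] = kg·m²·s⁻²·A⁻¹
  55.15 J/(K·kg):  J·kg⁻¹·K⁻¹ = N·m·kg⁻¹·K⁻¹ = m²·s⁻²·K⁻¹
kg·m²·s⁻²·A⁻¹ ≠ m²·s⁻²·K⁻¹, so they cannot be added.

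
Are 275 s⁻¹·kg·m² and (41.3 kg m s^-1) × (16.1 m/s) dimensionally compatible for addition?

No

In SI base units:
  275 s⁻¹·kg·m²:  kg·m²·s⁻¹
  (41.3 kg m s^-1) × (16.1 m/s):  [kg·m·s⁻¹] · [m·s⁻¹] = kg·m²·s⁻²
kg·m²·s⁻¹ ≠ kg·m²·s⁻², so they cannot be added.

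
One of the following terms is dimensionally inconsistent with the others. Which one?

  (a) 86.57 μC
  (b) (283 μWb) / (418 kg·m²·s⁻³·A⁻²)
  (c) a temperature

(c)

Dimensions:
  (a) C = s·A
  (b) [kg·m²·s⁻²·A⁻¹] / [kg·m²·s⁻³·A⁻²] = s·A
  (c) [temperature] = K
All reduce to s·A except (c), which is K.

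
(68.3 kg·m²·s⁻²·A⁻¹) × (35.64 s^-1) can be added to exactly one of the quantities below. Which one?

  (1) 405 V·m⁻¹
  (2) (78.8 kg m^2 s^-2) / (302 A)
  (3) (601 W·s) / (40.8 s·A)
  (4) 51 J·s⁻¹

Reference: [kg·m²·s⁻²·A⁻¹] · [s⁻¹] = kg·m²·s⁻³·A⁻¹.
Each option:
  (1) V·m⁻¹ = J·C⁻¹·m⁻¹ = kg·m·s⁻³·A⁻¹
  (2) [kg·m²·s⁻²] / [A] = kg·m²·s⁻²·A⁻¹
  (3) [kg·m²·s⁻²] / [s·A] = kg·m²·s⁻³·A⁻¹  ← same
  (4) J·s⁻¹ = N·m·s⁻¹ = kg·m²·s⁻³
Only (3) matches kg·m²·s⁻³·A⁻¹.

(3)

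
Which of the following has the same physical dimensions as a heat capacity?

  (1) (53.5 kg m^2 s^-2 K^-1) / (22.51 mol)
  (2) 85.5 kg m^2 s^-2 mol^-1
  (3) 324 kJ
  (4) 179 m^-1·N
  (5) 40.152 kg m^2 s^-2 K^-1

(5)

Reference: [heat capacity] = kg·m²·s⁻²·K⁻¹.
Each option:
  (1) [kg·m²·s⁻²·K⁻¹] / [mol] = kg·m²·s⁻²·K⁻¹·mol⁻¹
  (2) kg·m²·s⁻²·mol⁻¹
  (3) J = N·m = kg·m²·s⁻²
  (4) N·m⁻¹ = kg·m·s⁻²·m⁻¹ = kg·s⁻²
  (5) kg·m²·s⁻²·K⁻¹  ← same
Only (5) matches kg·m²·s⁻²·K⁻¹.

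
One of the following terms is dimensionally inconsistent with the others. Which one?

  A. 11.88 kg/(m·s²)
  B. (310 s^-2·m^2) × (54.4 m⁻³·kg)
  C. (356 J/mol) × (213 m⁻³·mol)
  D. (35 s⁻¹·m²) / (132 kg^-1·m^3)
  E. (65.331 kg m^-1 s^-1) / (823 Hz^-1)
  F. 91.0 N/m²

In SI base units:
  A. kg·m⁻¹·s⁻²
  B. [m²·s⁻²] · [kg·m⁻³] = kg·m⁻¹·s⁻²
  C. [kg·m²·s⁻²·mol⁻¹] · [m⁻³·mol] = kg·m⁻¹·s⁻²
  D. [m²·s⁻¹] / [kg⁻¹·m³] = kg·m⁻¹·s⁻¹
  E. [kg·m⁻¹·s⁻¹] / [s] = kg·m⁻¹·s⁻²
  F. N·m⁻² = kg·m·s⁻²·m⁻² = kg·m⁻¹·s⁻²
All reduce to kg·m⁻¹·s⁻² except D., which is kg·m⁻¹·s⁻¹.

D.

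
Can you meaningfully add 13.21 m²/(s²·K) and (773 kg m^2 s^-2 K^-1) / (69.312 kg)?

Work out the base dimensions of each:
  13.21 m²/(s²·K):  m²·s⁻²·K⁻¹
  (773 kg m^2 s^-2 K^-1) / (69.312 kg):  [kg·m²·s⁻²·K⁻¹] / [kg] = m²·s⁻²·K⁻¹
Both are m²·s⁻²·K⁻¹, so they have the same dimensions and can be added.

Yes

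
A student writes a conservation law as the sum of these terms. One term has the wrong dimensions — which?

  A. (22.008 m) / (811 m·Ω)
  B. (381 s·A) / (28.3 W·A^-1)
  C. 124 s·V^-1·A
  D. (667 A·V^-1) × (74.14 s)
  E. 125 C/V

Dimensions:
  A. [m] / [kg·m³·s⁻³·A⁻²] = kg⁻¹·m⁻²·s³·A²
  B. [s·A] / [kg·m²·s⁻³·A⁻¹] = kg⁻¹·m⁻²·s⁴·A²
  C. A·s·V⁻¹ = A·s·(J·C⁻¹)⁻¹ = kg⁻¹·m⁻²·s⁴·A²
  D. [kg⁻¹·m⁻²·s³·A²] · [s] = kg⁻¹·m⁻²·s⁴·A²
  E. C·V⁻¹ = s·A·(J·C⁻¹)⁻¹ = kg⁻¹·m⁻²·s⁴·A²
All reduce to kg⁻¹·m⁻²·s⁴·A² except A., which is kg⁻¹·m⁻²·s³·A².

A.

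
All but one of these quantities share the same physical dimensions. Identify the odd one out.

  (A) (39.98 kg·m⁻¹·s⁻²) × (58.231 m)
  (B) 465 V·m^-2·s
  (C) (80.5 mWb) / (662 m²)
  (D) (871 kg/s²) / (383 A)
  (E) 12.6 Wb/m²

(A)

Expand each in SI base units:
  (A) [kg·m⁻¹·s⁻²] · [m] = kg·s⁻²
  (B) V·s·m⁻² = J·C⁻¹·s·m⁻² = kg·s⁻²·A⁻¹
  (C) [kg·m²·s⁻²·A⁻¹] / [m²] = kg·s⁻²·A⁻¹
  (D) [kg·s⁻²] / [A] = kg·s⁻²·A⁻¹
  (E) Wb·m⁻² = V·s·m⁻² = kg·s⁻²·A⁻¹
All reduce to kg·s⁻²·A⁻¹ except (A), which is kg·s⁻².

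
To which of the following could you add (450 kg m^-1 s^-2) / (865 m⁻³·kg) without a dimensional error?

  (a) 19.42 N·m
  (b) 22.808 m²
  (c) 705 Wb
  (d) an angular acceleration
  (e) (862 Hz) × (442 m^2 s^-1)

Reference: [kg·m⁻¹·s⁻²] / [kg·m⁻³] = m²·s⁻².
Each option:
  (a) N·m = kg·m·s⁻²·m = kg·m²·s⁻²
  (b) m²
  (c) Wb = V·s = kg·m²·s⁻²·A⁻¹
  (d) [angular acceleration] = s⁻²
  (e) [s⁻¹] · [m²·s⁻¹] = m²·s⁻²  ← same
Only (e) matches m²·s⁻².

(e)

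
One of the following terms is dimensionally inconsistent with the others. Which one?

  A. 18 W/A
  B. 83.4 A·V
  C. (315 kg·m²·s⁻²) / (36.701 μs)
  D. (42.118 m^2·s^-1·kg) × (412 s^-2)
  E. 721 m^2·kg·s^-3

A.

Work out the base dimensions of each:
  A. W·A⁻¹ = J·s⁻¹·A⁻¹ = kg·m²·s⁻³·A⁻¹
  B. V·A = J·C⁻¹·A = kg·m²·s⁻³
  C. [kg·m²·s⁻²] / [s] = kg·m²·s⁻³
  D. [kg·m²·s⁻¹] · [s⁻²] = kg·m²·s⁻³
  E. kg·m²·s⁻³
All reduce to kg·m²·s⁻³ except A., which is kg·m²·s⁻³·A⁻¹.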